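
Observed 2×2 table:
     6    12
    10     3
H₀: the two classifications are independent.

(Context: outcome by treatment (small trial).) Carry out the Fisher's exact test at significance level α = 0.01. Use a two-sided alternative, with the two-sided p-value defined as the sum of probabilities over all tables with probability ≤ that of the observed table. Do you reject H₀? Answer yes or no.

Margins: r₁=18, r₂=13, c₁=16, c₂=15, n=31
p_obs = C(18,6)·C(13,10)/C(31,16); sum pmf over tables with pmf ≤ p_obs
p-value (two-sided) = 0.02901
At α=0.01: p ≥ α → fail to reject H₀

reject H₀: no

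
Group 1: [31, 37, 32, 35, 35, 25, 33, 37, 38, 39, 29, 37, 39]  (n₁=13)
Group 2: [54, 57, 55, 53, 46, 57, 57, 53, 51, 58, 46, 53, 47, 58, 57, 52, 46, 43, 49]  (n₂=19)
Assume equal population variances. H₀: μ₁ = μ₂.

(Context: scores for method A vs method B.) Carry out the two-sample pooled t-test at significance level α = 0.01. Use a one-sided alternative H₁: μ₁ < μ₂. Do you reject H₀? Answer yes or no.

reject H₀: yes

x̄₁=34.385, s₁=4.214, n₁=13
x̄₂=52.211, s₂=4.779, n₂=19
s_p² = [12·4.214² + 18·4.779²]/30 = 20.8078
SE = √(s_p²·(1/13+1/19)) = 1.6419
t = (34.385−52.211)/1.6419 = -10.8571
df = 30
p-value (one-sided, H₁ less) = 0.00000
At α=0.01: p < α → reject H₀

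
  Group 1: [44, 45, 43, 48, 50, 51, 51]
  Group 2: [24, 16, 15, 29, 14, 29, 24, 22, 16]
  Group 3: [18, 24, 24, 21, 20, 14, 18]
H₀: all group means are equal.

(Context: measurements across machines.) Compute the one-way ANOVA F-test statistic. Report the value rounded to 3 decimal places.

Group means [47.43, 21.00, 19.86], grand mean 28.696
SSB = Σnᵢ(x̄ᵢ−x̄)² = 3536.298; SSW = ΣΣ(x−x̄ᵢ)² = 428.571
MSB = 3536.298/2 = 1768.1491; MSW = 428.571/20 = 21.4286
F = MSB/MSW = 82.5136
df = (2, 20)

test statistic = 82.514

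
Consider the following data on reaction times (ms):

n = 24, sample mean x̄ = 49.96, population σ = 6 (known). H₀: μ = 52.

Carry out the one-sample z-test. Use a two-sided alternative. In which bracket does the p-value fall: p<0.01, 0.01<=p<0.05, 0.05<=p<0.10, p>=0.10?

SE = σ/√n = 6/√24 = 1.2247
z = (x̄−μ₀)/SE = (49.96−52)/1.2247 = -1.6657
p-value (two-sided) = 0.09578
→ bracket: 0.05<=p<0.10

p-value bracket: 0.05<=p<0.10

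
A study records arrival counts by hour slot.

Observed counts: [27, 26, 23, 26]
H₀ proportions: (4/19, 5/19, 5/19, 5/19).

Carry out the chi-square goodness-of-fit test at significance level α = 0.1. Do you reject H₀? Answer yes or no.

n = 102; E_i = n·p_i = [21.47, 26.84, 26.84, 26.84]
χ² = (27−21.47)²/21.47 + (26−26.84)²/26.84 + (23−26.84)²/26.84 + (26−26.84)²/26.84 = 2.0250
df = 3
p-value (upper-tail) = 0.56723
At α=0.1: p ≥ α → fail to reject H₀

reject H₀: no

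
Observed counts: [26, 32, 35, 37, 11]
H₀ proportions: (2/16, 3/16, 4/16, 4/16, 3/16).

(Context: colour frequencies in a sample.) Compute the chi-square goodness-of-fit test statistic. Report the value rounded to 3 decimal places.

test statistic = 14.253

n = 141; E_i = n·p_i = [17.62, 26.44, 35.25, 35.25, 26.44]
χ² = (26−17.62)²/17.62 + (32−26.44)²/26.44 + (35−35.25)²/35.25 + (37−35.25)²/35.25 + (11−26.44)²/26.44 = 14.2530
df = 4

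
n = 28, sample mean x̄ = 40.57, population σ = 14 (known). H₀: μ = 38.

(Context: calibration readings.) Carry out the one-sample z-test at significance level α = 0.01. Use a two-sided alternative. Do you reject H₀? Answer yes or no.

reject H₀: no

SE = σ/√n = 14/√28 = 2.6458
z = (x̄−μ₀)/SE = (40.57−38)/2.6458 = 0.9714
p-value (two-sided) = 0.33136
At α=0.01: p ≥ α → fail to reject H₀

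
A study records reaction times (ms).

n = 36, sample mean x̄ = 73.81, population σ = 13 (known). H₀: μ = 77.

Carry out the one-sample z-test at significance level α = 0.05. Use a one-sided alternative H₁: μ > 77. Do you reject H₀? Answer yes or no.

reject H₀: no

SE = σ/√n = 13/√36 = 2.1667
z = (x̄−μ₀)/SE = (73.81−77)/2.1667 = -1.4723
p-value (one-sided, H₁ greater) = 0.92953
At α=0.05: p ≥ α → fail to reject H₀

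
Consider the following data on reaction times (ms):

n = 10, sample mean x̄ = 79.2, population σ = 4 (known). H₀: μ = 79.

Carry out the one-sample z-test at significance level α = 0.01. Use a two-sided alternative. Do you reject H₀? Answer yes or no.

reject H₀: no

SE = σ/√n = 4/√10 = 1.2649
z = (x̄−μ₀)/SE = (79.2−79)/1.2649 = 0.1581
p-value (two-sided) = 0.87437
At α=0.01: p ≥ α → fail to reject H₀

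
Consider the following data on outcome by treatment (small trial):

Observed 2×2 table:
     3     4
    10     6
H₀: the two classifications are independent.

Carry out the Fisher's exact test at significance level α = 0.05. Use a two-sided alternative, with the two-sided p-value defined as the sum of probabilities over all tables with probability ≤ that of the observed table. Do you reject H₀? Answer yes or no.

Margins: r₁=7, r₂=16, c₁=13, c₂=10, n=23
p_obs = C(7,3)·C(16,10)/C(23,13); sum pmf over tables with pmf ≤ p_obs
p-value (two-sided) = 0.65002
At α=0.05: p ≥ α → fail to reject H₀

reject H₀: no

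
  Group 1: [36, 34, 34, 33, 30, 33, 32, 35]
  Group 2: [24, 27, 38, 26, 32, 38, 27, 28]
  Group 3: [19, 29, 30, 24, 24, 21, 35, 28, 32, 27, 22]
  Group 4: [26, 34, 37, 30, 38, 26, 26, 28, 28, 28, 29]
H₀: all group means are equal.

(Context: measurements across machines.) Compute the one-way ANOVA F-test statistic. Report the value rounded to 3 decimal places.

test statistic = 3.859

Group means [33.38, 30.00, 26.45, 30.00], grand mean 29.684
SSB = Σnᵢ(x̄ᵢ−x̄)² = 225.608; SSW = ΣΣ(x−x̄ᵢ)² = 662.602
MSB = 225.608/3 = 75.2028; MSW = 662.602/34 = 19.4883
F = MSB/MSW = 3.8589
df = (3, 34)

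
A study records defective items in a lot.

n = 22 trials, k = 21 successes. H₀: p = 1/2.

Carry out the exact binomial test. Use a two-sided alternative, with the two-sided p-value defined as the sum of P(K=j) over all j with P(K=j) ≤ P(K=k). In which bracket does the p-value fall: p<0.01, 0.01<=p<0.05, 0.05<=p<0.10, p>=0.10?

Exact binomial: n=22, k=21, p₀=1/2=0.5000
P(X=j) = C(n,j)·p₀^j·(1−p₀)^(n−j); p = Σ P(X=j) over j with P(X=j) ≤ P(X=21)
p-value (two-sided) = 0.00001
→ bracket: p<0.01

p-value bracket: p<0.01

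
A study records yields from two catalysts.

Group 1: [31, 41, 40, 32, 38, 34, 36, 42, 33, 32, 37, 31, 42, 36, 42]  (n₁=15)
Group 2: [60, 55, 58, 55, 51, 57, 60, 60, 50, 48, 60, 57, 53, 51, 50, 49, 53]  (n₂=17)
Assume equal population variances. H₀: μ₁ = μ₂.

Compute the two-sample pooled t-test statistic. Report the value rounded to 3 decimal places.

test statistic = -12.086

x̄₁=36.467, s₁=4.190, n₁=15
x̄₂=54.529, s₂=4.244, n₂=17
s_p² = [14·4.190² + 16·4.244²]/30 = 17.7990
SE = √(s_p²·(1/15+1/17)) = 1.4945
t = (36.467−54.529)/1.4945 = -12.0860
df = 30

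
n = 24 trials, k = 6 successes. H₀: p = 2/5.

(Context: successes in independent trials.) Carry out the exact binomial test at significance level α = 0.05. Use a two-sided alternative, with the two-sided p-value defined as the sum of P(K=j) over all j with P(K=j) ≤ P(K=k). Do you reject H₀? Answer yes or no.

reject H₀: no

Exact binomial: n=24, k=6, p₀=2/5=0.4000
P(X=j) = C(n,j)·p₀^j·(1−p₀)^(n−j); p = Σ P(X=j) over j with P(X=j) ≤ P(X=6)
p-value (two-sided) = 0.14945
At α=0.05: p ≥ α → fail to reject H₀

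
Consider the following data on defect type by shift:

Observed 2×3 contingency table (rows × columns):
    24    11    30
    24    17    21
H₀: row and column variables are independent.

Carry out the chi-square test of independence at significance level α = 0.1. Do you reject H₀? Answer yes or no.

reject H₀: no

Row totals [65, 62], col totals [48, 28, 51], n=127
χ² = (24−24.57)²/24.57 + (11−14.33)²/14.33 + (30−26.10)²/26.10 + (24−23.43)²/23.43 + (17−13.67)²/13.67 + (21−24.90)²/24.90 = 2.8046
df = 2
p-value (upper-tail) = 0.24602
At α=0.1: p ≥ α → fail to reject H₀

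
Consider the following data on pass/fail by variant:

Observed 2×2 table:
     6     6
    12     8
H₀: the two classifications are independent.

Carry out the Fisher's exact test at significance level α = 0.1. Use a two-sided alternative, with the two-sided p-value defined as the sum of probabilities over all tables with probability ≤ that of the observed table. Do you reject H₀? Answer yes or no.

Margins: r₁=12, r₂=20, c₁=18, c₂=14, n=32
p_obs = C(12,6)·C(20,12)/C(32,18); sum pmf over tables with pmf ≤ p_obs
p-value (two-sided) = 0.71783
At α=0.1: p ≥ α → fail to reject H₀

reject H₀: no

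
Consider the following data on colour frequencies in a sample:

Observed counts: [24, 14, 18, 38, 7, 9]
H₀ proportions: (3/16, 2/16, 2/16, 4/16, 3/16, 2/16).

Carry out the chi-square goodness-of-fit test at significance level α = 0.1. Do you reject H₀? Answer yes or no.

n = 110; E_i = n·p_i = [20.62, 13.75, 13.75, 27.50, 20.62, 13.75]
χ² = (24−20.62)²/20.62 + (14−13.75)²/13.75 + (18−13.75)²/13.75 + (38−27.50)²/27.50 + (7−20.62)²/20.62 + (9−13.75)²/13.75 = 16.5212
df = 5
p-value (upper-tail) = 0.00550
At α=0.1: p < α → reject H₀

reject H₀: yes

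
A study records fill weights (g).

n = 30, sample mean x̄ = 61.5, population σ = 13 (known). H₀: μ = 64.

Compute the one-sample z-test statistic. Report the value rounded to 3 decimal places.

SE = σ/√n = 13/√30 = 2.3735
z = (x̄−μ₀)/SE = (61.5−64)/2.3735 = -1.0533

test statistic = -1.053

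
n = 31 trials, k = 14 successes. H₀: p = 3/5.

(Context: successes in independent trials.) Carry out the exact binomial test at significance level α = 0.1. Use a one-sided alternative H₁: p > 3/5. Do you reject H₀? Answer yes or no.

Exact binomial: n=31, k=14, p₀=3/5=0.6000
P(X≥14) from Σ C(n,i)·p₀^i·(1−p₀)^(n−i)
p-value (one-sided, H₁ greater) = 0.96801
At α=0.1: p ≥ α → fail to reject H₀

reject H₀: no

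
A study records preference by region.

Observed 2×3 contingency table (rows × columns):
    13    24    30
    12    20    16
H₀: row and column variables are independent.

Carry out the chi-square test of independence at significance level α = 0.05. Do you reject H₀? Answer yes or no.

reject H₀: no

Row totals [67, 48], col totals [25, 44, 46], n=115
χ² = (13−14.57)²/14.57 + (24−25.63)²/25.63 + (30−26.80)²/26.80 + (12−10.43)²/10.43 + (20−18.37)²/18.37 + (16−19.20)²/19.20 = 1.5682
df = 2
p-value (upper-tail) = 0.45653
At α=0.05: p ≥ α → fail to reject H₀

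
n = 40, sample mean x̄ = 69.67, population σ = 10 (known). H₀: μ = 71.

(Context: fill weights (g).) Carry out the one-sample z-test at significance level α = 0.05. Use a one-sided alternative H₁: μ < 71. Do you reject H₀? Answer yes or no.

reject H₀: no

SE = σ/√n = 10/√40 = 1.5811
z = (x̄−μ₀)/SE = (69.67−71)/1.5811 = -0.8412
p-value (one-sided, H₁ less) = 0.20013
At α=0.05: p ≥ α → fail to reject H₀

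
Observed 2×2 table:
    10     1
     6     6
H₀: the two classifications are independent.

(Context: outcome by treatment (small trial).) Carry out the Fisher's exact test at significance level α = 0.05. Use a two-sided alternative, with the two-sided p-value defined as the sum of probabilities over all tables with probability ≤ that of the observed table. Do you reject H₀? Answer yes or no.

reject H₀: no

Margins: r₁=11, r₂=12, c₁=16, c₂=7, n=23
p_obs = C(11,10)·C(12,6)/C(23,16); sum pmf over tables with pmf ≤ p_obs
p-value (two-sided) = 0.06865
At α=0.05: p ≥ α → fail to reject H₀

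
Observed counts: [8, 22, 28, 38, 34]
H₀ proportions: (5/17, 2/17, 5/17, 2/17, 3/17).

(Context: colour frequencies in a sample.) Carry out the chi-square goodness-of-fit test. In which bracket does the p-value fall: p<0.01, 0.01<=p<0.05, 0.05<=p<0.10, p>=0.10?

p-value bracket: p<0.01

n = 130; E_i = n·p_i = [38.24, 15.29, 38.24, 15.29, 22.94]
χ² = (8−38.24)²/38.24 + (22−15.29)²/15.29 + (28−38.24)²/38.24 + (38−15.29)²/15.29 + (34−22.94)²/22.94 = 68.6297
df = 4
p-value (upper-tail) = 0.00000
→ bracket: p<0.01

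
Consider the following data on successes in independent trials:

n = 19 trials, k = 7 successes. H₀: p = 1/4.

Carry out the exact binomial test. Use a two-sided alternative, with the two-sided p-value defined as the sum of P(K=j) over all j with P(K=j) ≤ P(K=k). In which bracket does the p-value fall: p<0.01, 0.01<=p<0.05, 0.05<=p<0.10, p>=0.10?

Exact binomial: n=19, k=7, p₀=1/4=0.2500
P(X=j) = C(n,j)·p₀^j·(1−p₀)^(n−j); p = Σ P(X=j) over j with P(X=j) ≤ P(X=7)
p-value (two-sided) = 0.28622
→ bracket: p>=0.10

p-value bracket: p>=0.10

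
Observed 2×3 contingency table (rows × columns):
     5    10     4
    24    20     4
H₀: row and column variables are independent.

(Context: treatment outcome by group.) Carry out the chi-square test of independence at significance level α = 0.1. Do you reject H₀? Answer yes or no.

reject H₀: no

Row totals [19, 48], col totals [29, 30, 8], n=67
χ² = (5−8.22)²/8.22 + (10−8.51)²/8.51 + (4−2.27)²/2.27 + (24−20.78)²/20.78 + (20−21.49)²/21.49 + (4−5.73)²/5.73 = 3.9739
df = 2
p-value (upper-tail) = 0.13712
At α=0.1: p ≥ α → fail to reject H₀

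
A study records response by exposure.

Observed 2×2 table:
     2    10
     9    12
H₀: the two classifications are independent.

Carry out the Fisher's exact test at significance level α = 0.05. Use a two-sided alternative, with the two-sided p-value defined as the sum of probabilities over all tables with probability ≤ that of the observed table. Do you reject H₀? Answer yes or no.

Margins: r₁=12, r₂=21, c₁=11, c₂=22, n=33
p_obs = C(12,2)·C(21,9)/C(33,11); sum pmf over tables with pmf ≤ p_obs
p-value (two-sided) = 0.24922
At α=0.05: p ≥ α → fail to reject H₀

reject H₀: no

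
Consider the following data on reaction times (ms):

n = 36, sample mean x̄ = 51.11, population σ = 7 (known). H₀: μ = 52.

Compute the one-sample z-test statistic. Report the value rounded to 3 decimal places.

test statistic = -0.763

SE = σ/√n = 7/√36 = 1.1667
z = (x̄−μ₀)/SE = (51.11−52)/1.1667 = -0.7629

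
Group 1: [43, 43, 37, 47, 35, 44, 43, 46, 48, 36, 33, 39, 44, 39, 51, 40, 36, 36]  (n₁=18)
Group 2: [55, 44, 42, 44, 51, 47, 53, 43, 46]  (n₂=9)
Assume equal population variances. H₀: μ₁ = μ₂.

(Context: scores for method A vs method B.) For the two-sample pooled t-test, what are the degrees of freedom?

df = n₁ + n₂ − 2 = 18 + 9 − 2 = 25

degrees of freedom = 25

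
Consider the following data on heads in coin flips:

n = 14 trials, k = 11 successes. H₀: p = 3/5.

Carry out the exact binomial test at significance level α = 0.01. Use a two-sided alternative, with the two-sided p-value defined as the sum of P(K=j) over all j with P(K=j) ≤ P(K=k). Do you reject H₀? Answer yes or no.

reject H₀: no

Exact binomial: n=14, k=11, p₀=3/5=0.6000
P(X=j) = C(n,j)·p₀^j·(1−p₀)^(n−j); p = Σ P(X=j) over j with P(X=j) ≤ P(X=11)
p-value (two-sided) = 0.18263
At α=0.01: p ≥ α → fail to reject H₀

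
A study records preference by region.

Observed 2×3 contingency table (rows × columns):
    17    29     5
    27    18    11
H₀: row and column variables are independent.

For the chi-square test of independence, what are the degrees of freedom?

df = (r−1)(c−1) = (2−1)·(3−1) = 2

degrees of freedom = 2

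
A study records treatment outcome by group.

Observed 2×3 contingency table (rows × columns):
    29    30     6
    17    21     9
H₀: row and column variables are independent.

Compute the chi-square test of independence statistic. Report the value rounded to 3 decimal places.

Row totals [65, 47], col totals [46, 51, 15], n=112
χ² = (29−26.70)²/26.70 + (30−29.60)²/29.60 + (6−8.71)²/8.71 + (17−19.30)²/19.30 + (21−21.40)²/21.40 + (9−6.29)²/6.29 = 2.4901
df = 2

test statistic = 2.490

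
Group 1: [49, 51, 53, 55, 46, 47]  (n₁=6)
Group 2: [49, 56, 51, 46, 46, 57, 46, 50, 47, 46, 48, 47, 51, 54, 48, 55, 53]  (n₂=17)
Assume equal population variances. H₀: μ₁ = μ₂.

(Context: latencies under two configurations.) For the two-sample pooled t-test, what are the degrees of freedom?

degrees of freedom = 21

df = n₁ + n₂ − 2 = 6 + 17 − 2 = 21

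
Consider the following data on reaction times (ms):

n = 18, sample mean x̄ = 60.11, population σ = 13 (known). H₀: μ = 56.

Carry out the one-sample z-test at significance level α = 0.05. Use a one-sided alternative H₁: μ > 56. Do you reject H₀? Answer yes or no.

reject H₀: no

SE = σ/√n = 13/√18 = 3.0641
z = (x̄−μ₀)/SE = (60.11−56)/3.0641 = 1.3413
p-value (one-sided, H₁ greater) = 0.08991
At α=0.05: p ≥ α → fail to reject H₀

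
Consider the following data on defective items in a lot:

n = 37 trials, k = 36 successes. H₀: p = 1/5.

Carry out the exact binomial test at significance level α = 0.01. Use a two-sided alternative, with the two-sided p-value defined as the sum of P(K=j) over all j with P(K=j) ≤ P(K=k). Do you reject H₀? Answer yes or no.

Exact binomial: n=37, k=36, p₀=1/5=0.2000
P(X=j) = C(n,j)·p₀^j·(1−p₀)^(n−j); p = Σ P(X=j) over j with P(X=j) ≤ P(X=36)
p-value (two-sided) = 0.00000
At α=0.01: p < α → reject H₀

reject H₀: yes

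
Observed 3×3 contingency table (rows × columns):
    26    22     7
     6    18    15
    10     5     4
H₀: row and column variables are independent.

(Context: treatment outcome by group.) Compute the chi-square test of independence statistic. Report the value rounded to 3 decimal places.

test statistic = 15.582

Row totals [55, 39, 19], col totals [42, 45, 26], n=113
χ² = (26−20.44)²/20.44 + (22−21.90)²/21.90 + (7−12.65)²/12.65 + (6−14.50)²/14.50 + (18−15.53)²/15.53 + (15−8.97)²/8.97 + (10−7.06)²/7.06 + (5−7.57)²/7.57 + (4−4.37)²/4.37 = 15.5816
df = 4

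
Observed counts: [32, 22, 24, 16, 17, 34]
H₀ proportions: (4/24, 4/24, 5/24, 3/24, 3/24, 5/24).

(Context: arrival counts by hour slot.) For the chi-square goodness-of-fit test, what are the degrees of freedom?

degrees of freedom = 5

df = k − 1 = 6 − 1 = 5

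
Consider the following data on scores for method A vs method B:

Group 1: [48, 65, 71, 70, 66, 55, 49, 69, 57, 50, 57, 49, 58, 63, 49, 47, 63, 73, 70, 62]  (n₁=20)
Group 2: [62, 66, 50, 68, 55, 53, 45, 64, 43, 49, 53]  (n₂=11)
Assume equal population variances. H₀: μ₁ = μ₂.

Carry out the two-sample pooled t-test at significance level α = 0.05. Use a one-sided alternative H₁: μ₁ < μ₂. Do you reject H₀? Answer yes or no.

reject H₀: no

x̄₁=59.550, s₁=8.805, n₁=20
x̄₂=55.273, s₂=8.557, n₂=11
s_p² = [19·8.805² + 10·8.557²]/29 = 76.0390
SE = √(s_p²·(1/20+1/11)) = 3.2733
t = (59.550−55.273)/3.2733 = 1.3067
df = 29
p-value (one-sided, H₁ less) = 0.89921
At α=0.05: p ≥ α → fail to reject H₀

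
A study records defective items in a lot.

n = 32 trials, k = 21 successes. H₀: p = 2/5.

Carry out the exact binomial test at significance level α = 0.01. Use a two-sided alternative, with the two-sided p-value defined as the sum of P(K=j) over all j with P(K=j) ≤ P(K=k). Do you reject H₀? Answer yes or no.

Exact binomial: n=32, k=21, p₀=2/5=0.4000
P(X=j) = C(n,j)·p₀^j·(1−p₀)^(n−j); p = Σ P(X=j) over j with P(X=j) ≤ P(X=21)
p-value (two-sided) = 0.00371
At α=0.01: p < α → reject H₀

reject H₀: yes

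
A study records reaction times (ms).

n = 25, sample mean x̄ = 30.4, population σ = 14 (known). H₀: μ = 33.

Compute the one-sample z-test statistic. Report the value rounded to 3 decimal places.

test statistic = -0.929

SE = σ/√n = 14/√25 = 2.8000
z = (x̄−μ₀)/SE = (30.4−33)/2.8000 = -0.9286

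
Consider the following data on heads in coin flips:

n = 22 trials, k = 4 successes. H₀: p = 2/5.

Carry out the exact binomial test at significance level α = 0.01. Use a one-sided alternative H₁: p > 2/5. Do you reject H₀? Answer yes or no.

Exact binomial: n=22, k=4, p₀=2/5=0.4000
P(X≥4) from Σ C(n,i)·p₀^i·(1−p₀)^(n−i)
p-value (one-sided, H₁ greater) = 0.99244
At α=0.01: p ≥ α → fail to reject H₀

reject H₀: no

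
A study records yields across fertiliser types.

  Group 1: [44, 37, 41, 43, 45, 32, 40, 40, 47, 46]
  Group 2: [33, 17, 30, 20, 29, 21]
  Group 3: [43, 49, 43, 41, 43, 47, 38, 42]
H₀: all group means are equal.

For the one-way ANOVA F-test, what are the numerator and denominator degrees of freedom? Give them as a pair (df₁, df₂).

k = 3 groups, N = 24 total
df = (k−1, N−k) = (3−1, 24−3) = (2, 21)

degrees of freedom = [2, 21]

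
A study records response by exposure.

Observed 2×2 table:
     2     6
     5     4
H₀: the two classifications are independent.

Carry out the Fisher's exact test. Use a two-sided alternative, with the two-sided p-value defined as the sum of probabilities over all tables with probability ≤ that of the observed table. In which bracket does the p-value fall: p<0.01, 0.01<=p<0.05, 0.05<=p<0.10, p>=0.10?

Margins: r₁=8, r₂=9, c₁=7, c₂=10, n=17
p_obs = C(8,2)·C(9,5)/C(17,7); sum pmf over tables with pmf ≤ p_obs
p-value (two-sided) = 0.33484
→ bracket: p>=0.10

p-value bracket: p>=0.10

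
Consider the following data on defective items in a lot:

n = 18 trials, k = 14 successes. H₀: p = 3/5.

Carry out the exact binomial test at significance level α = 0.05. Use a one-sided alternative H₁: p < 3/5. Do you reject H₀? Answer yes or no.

reject H₀: no

Exact binomial: n=18, k=14, p₀=3/5=0.6000
P(X≤14) from Σ C(n,i)·p₀^i·(1−p₀)^(n−i)
p-value (one-sided, H₁ less) = 0.96722
At α=0.05: p ≥ α → fail to reject H₀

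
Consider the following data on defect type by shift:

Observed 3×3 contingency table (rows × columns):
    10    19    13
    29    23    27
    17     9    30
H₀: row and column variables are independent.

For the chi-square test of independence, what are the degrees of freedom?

degrees of freedom = 4

df = (r−1)(c−1) = (3−1)·(3−1) = 4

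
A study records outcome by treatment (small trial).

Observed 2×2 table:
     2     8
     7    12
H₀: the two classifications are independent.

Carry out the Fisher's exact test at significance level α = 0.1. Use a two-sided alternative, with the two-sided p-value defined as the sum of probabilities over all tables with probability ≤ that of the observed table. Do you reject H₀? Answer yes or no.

Margins: r₁=10, r₂=19, c₁=9, c₂=20, n=29
p_obs = C(10,2)·C(19,7)/C(29,9); sum pmf over tables with pmf ≤ p_obs
p-value (two-sided) = 0.43108
At α=0.1: p ≥ α → fail to reject H₀

reject H₀: no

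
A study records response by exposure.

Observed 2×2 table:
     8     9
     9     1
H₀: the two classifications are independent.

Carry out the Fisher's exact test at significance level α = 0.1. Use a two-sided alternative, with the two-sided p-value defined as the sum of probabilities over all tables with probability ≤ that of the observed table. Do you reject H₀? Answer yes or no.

reject H₀: yes

Margins: r₁=17, r₂=10, c₁=17, c₂=10, n=27
p_obs = C(17,8)·C(10,9)/C(27,17); sum pmf over tables with pmf ≤ p_obs
p-value (two-sided) = 0.04154
At α=0.1: p < α → reject H₀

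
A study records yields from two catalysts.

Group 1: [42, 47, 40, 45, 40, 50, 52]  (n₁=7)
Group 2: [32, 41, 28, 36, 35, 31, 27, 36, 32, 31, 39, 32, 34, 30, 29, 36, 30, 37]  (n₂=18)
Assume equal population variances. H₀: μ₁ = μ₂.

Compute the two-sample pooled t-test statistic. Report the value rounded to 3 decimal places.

x̄₁=45.143, s₁=4.776, n₁=7
x̄₂=33.111, s₂=3.864, n₂=18
s_p² = [6·4.776² + 17·3.864²]/23 = 16.9841
SE = √(s_p²·(1/7+1/18)) = 1.8357
t = (45.143−33.111)/1.8357 = 6.5542
df = 23

test statistic = 6.554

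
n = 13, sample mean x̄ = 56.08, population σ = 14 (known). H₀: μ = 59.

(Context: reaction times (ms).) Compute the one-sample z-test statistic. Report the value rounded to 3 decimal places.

test statistic = -0.752

SE = σ/√n = 14/√13 = 3.8829
z = (x̄−μ₀)/SE = (56.08−59)/3.8829 = -0.7520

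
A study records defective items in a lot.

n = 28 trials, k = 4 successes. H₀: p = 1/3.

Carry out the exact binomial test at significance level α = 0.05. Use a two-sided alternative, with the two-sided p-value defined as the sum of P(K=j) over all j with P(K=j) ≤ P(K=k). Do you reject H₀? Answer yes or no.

reject H₀: yes

Exact binomial: n=28, k=4, p₀=1/3=0.3333
P(X=j) = C(n,j)·p₀^j·(1−p₀)^(n−j); p = Σ P(X=j) over j with P(X=j) ≤ P(X=4)
p-value (two-sided) = 0.04267
At α=0.05: p < α → reject H₀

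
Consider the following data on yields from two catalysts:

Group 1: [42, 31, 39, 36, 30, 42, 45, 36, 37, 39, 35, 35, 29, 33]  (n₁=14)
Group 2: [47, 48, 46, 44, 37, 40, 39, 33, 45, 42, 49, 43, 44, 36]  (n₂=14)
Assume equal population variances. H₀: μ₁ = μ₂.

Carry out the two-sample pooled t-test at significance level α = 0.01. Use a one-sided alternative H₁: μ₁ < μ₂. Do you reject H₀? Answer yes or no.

x̄₁=36.357, s₁=4.733, n₁=14
x̄₂=42.357, s₂=4.781, n₂=14
s_p² = [13·4.733² + 13·4.781²]/26 = 22.6319
SE = √(s_p²·(1/14+1/14)) = 1.7981
t = (36.357−42.357)/1.7981 = -3.3369
df = 26
p-value (one-sided, H₁ less) = 0.00128
At α=0.01: p < α → reject H₀

reject H₀: yes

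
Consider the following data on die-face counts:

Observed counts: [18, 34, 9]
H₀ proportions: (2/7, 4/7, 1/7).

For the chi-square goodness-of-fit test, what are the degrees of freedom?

df = k − 1 = 3 − 1 = 2

degrees of freedom = 2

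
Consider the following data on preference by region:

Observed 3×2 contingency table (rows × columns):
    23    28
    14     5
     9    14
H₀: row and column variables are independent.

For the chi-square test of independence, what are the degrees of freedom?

df = (r−1)(c−1) = (3−1)·(2−1) = 2

degrees of freedom = 2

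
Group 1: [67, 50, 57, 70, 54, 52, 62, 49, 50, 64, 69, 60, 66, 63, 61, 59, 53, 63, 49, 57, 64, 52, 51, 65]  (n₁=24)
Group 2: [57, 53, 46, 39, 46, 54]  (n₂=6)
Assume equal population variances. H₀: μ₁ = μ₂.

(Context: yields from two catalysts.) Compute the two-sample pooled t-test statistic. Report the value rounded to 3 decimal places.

x̄₁=58.625, s₁=6.775, n₁=24
x̄₂=49.167, s₂=6.676, n₂=6
s_p² = [23·6.775² + 5·6.676²]/28 = 45.6592
SE = √(s_p²·(1/24+1/6)) = 3.0842
t = (58.625−49.167)/3.0842 = 3.0667
df = 28

test statistic = 3.067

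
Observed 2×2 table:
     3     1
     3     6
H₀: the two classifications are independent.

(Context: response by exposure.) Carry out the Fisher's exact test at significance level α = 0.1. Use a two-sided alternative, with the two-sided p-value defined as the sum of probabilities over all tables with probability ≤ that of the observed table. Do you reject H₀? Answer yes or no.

Margins: r₁=4, r₂=9, c₁=6, c₂=7, n=13
p_obs = C(4,3)·C(9,3)/C(13,6); sum pmf over tables with pmf ≤ p_obs
p-value (two-sided) = 0.26573
At α=0.1: p ≥ α → fail to reject H₀

reject H₀: no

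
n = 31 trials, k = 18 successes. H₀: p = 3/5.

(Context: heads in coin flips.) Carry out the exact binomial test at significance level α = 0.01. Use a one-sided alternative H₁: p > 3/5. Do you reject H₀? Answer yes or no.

reject H₀: no

Exact binomial: n=31, k=18, p₀=3/5=0.6000
P(X≥18) from Σ C(n,i)·p₀^i·(1−p₀)^(n−i)
p-value (one-sided, H₁ greater) = 0.66009
At α=0.01: p ≥ α → fail to reject H₀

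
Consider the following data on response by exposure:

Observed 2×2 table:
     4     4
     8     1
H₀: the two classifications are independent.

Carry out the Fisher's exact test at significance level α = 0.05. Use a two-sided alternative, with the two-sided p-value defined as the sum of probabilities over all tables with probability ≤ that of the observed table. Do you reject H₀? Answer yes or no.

reject H₀: no

Margins: r₁=8, r₂=9, c₁=12, c₂=5, n=17
p_obs = C(8,4)·C(9,8)/C(17,12); sum pmf over tables with pmf ≤ p_obs
p-value (two-sided) = 0.13122
At α=0.05: p ≥ α → fail to reject H₀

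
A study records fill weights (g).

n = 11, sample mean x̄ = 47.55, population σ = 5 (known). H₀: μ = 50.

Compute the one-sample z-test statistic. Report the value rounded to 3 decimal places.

test statistic = -1.625

SE = σ/√n = 5/√11 = 1.5076
z = (x̄−μ₀)/SE = (47.55−50)/1.5076 = -1.6251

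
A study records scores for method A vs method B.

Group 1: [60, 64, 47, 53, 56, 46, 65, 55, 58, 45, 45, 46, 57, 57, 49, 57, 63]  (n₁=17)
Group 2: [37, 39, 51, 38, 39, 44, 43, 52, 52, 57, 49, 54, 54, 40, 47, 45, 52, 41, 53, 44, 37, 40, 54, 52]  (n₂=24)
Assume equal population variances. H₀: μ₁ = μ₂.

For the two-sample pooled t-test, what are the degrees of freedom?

degrees of freedom = 39

df = n₁ + n₂ − 2 = 17 + 24 − 2 = 39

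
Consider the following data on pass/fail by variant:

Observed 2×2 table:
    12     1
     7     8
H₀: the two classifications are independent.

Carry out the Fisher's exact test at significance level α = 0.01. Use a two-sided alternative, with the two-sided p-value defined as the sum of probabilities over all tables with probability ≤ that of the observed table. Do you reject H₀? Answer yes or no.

Margins: r₁=13, r₂=15, c₁=19, c₂=9, n=28
p_obs = C(13,12)·C(15,7)/C(28,19); sum pmf over tables with pmf ≤ p_obs
p-value (two-sided) = 0.01573
At α=0.01: p ≥ α → fail to reject H₀

reject H₀: no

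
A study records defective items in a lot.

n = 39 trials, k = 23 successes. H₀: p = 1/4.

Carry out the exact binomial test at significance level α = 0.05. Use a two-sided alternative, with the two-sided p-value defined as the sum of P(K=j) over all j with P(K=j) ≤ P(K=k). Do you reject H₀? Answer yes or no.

reject H₀: yes

Exact binomial: n=39, k=23, p₀=1/4=0.2500
P(X=j) = C(n,j)·p₀^j·(1−p₀)^(n−j); p = Σ P(X=j) over j with P(X=j) ≤ P(X=23)
p-value (two-sided) = 0.00001
At α=0.05: p < α → reject H₀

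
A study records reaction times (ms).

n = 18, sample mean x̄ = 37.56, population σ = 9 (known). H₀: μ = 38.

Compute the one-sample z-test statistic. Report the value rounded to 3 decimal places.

test statistic = -0.207

SE = σ/√n = 9/√18 = 2.1213
z = (x̄−μ₀)/SE = (37.56−38)/2.1213 = -0.2074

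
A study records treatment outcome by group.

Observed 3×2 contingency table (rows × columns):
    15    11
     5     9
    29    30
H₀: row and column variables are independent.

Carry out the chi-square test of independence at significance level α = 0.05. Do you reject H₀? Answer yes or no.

Row totals [26, 14, 59], col totals [49, 50], n=99
χ² = (15−12.87)²/12.87 + (11−13.13)²/13.13 + (5−6.93)²/6.93 + (9−7.07)²/7.07 + (29−29.20)²/29.20 + (30−29.80)²/29.80 = 1.7653
df = 2
p-value (upper-tail) = 0.41369
At α=0.05: p ≥ α → fail to reject H₀

reject H₀: no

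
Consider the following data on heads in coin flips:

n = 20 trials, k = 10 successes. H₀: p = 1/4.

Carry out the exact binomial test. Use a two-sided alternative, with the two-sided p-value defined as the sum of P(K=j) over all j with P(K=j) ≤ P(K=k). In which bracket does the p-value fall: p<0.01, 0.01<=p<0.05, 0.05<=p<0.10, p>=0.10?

Exact binomial: n=20, k=10, p₀=1/4=0.2500
P(X=j) = C(n,j)·p₀^j·(1−p₀)^(n−j); p = Σ P(X=j) over j with P(X=j) ≤ P(X=10)
p-value (two-sided) = 0.01704
→ bracket: 0.01<=p<0.05

p-value bracket: 0.01<=p<0.05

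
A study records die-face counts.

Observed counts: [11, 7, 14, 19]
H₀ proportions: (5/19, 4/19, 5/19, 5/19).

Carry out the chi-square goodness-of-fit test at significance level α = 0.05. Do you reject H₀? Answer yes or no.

reject H₀: no

n = 51; E_i = n·p_i = [13.42, 10.74, 13.42, 13.42]
χ² = (11−13.42)²/13.42 + (7−10.74)²/10.74 + (14−13.42)²/13.42 + (19−13.42)²/13.42 = 4.0814
df = 3
p-value (upper-tail) = 0.25281
At α=0.05: p ≥ α → fail to reject H₀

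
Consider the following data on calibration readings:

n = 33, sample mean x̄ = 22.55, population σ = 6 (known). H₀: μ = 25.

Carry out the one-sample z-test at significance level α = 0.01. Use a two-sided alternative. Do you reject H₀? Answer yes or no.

reject H₀: no

SE = σ/√n = 6/√33 = 1.0445
z = (x̄−μ₀)/SE = (22.55−25)/1.0445 = -2.3457
p-value (two-sided) = 0.01899
At α=0.01: p ≥ α → fail to reject H₀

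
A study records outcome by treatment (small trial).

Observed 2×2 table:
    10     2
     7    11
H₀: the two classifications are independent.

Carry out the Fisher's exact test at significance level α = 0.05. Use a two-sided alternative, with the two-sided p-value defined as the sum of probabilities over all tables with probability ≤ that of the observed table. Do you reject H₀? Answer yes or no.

reject H₀: yes

Margins: r₁=12, r₂=18, c₁=17, c₂=13, n=30
p_obs = C(12,10)·C(18,7)/C(30,17); sum pmf over tables with pmf ≤ p_obs
p-value (two-sided) = 0.02556
At α=0.05: p < α → reject H₀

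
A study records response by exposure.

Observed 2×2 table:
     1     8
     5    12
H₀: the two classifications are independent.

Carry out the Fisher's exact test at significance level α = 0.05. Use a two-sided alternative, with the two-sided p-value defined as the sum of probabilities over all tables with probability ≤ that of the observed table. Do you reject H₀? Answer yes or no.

Margins: r₁=9, r₂=17, c₁=6, c₂=20, n=26
p_obs = C(9,1)·C(17,5)/C(26,6); sum pmf over tables with pmf ≤ p_obs
p-value (two-sided) = 0.37975
At α=0.05: p ≥ α → fail to reject H₀

reject H₀: no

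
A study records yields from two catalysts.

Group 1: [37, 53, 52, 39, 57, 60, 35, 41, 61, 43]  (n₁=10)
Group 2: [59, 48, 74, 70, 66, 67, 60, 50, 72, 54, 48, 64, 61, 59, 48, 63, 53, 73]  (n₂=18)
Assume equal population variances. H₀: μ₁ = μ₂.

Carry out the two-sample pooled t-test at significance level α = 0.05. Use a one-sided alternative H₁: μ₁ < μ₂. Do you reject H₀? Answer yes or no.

x̄₁=47.800, s₁=9.886, n₁=10
x̄₂=60.500, s₂=8.860, n₂=18
s_p² = [9·9.886² + 17·8.860²]/26 = 85.1577
SE = √(s_p²·(1/10+1/18)) = 3.6396
t = (47.800−60.500)/3.6396 = -3.4894
df = 26
p-value (one-sided, H₁ less) = 0.00087
At α=0.05: p < α → reject H₀

reject H₀: yes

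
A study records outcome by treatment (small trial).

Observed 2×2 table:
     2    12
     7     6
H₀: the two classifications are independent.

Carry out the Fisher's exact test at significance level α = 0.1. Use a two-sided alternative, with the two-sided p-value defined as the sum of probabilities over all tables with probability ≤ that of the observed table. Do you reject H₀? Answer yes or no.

reject H₀: yes

Margins: r₁=14, r₂=13, c₁=9, c₂=18, n=27
p_obs = C(14,2)·C(13,7)/C(27,9); sum pmf over tables with pmf ≤ p_obs
p-value (two-sided) = 0.04607
At α=0.1: p < α → reject H₀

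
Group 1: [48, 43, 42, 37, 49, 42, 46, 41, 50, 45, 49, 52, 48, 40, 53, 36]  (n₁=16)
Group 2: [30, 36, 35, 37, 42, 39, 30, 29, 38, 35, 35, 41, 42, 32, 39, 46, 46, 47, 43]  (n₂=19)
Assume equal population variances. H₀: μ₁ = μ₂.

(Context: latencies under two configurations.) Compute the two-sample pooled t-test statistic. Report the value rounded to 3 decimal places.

test statistic = 3.877

x̄₁=45.062, s₁=5.144, n₁=16
x̄₂=38.000, s₂=5.548, n₂=19
s_p² = [15·5.144² + 18·5.548²]/33 = 28.8163
SE = √(s_p²·(1/16+1/19)) = 1.8214
t = (45.062−38.000)/1.8214 = 3.8774
df = 33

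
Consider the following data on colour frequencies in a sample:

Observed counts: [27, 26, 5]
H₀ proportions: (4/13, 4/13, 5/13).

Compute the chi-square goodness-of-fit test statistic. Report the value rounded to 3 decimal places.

n = 58; E_i = n·p_i = [17.85, 17.85, 22.31]
χ² = (27−17.85)²/17.85 + (26−17.85)²/17.85 + (5−22.31)²/22.31 = 21.8491
df = 2

test statistic = 21.849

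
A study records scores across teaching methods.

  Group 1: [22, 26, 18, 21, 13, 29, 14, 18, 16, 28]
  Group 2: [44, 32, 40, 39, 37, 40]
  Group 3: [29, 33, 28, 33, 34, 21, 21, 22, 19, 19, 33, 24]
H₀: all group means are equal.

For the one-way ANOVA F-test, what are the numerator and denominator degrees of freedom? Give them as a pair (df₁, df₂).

k = 3 groups, N = 28 total
df = (k−1, N−k) = (3−1, 28−3) = (2, 25)

degrees of freedom = [2, 25]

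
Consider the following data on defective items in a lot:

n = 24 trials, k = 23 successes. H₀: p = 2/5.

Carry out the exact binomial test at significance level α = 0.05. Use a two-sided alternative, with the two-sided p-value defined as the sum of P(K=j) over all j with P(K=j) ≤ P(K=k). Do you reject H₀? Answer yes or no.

reject H₀: yes

Exact binomial: n=24, k=23, p₀=2/5=0.4000
P(X=j) = C(n,j)·p₀^j·(1−p₀)^(n−j); p = Σ P(X=j) over j with P(X=j) ≤ P(X=23)
p-value (two-sided) = 0.00000
At α=0.05: p < α → reject H₀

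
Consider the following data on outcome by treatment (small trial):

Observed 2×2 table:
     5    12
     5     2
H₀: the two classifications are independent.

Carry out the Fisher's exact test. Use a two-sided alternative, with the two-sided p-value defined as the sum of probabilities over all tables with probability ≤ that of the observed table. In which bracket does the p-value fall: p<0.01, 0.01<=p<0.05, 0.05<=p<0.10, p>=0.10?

Margins: r₁=17, r₂=7, c₁=10, c₂=14, n=24
p_obs = C(17,5)·C(7,5)/C(24,10); sum pmf over tables with pmf ≤ p_obs
p-value (two-sided) = 0.08501
→ bracket: 0.05<=p<0.10

p-value bracket: 0.05<=p<0.10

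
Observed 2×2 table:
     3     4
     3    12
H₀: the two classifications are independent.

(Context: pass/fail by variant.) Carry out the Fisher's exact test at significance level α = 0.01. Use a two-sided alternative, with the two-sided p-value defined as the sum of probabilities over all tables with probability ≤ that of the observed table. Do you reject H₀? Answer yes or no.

reject H₀: no

Margins: r₁=7, r₂=15, c₁=6, c₂=16, n=22
p_obs = C(7,3)·C(15,3)/C(22,6); sum pmf over tables with pmf ≤ p_obs
p-value (two-sided) = 0.33408
At α=0.01: p ≥ α → fail to reject H₀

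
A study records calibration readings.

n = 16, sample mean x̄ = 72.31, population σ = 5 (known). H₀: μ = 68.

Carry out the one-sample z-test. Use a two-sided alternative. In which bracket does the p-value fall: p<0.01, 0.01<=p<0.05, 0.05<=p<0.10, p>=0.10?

p-value bracket: p<0.01

SE = σ/√n = 5/√16 = 1.2500
z = (x̄−μ₀)/SE = (72.31−68)/1.2500 = 3.4480
p-value (two-sided) = 0.00056
→ bracket: p<0.01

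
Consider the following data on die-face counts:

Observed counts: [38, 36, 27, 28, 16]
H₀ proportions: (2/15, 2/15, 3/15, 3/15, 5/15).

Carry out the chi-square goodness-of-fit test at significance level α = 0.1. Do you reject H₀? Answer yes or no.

reject H₀: yes

n = 145; E_i = n·p_i = [19.33, 19.33, 29.00, 29.00, 48.33]
χ² = (38−19.33)²/19.33 + (36−19.33)²/19.33 + (27−29.00)²/29.00 + (28−29.00)²/29.00 + (16−48.33)²/48.33 = 54.1931
df = 4
p-value (upper-tail) = 0.00000
At α=0.1: p < α → reject H₀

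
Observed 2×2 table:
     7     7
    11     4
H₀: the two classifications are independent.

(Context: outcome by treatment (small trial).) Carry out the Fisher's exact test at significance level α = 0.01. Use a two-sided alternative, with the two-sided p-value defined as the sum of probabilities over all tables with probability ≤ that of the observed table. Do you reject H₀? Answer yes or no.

reject H₀: no

Margins: r₁=14, r₂=15, c₁=18, c₂=11, n=29
p_obs = C(14,7)·C(15,11)/C(29,18); sum pmf over tables with pmf ≤ p_obs
p-value (two-sided) = 0.26354
At α=0.01: p ≥ α → fail to reject H₀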